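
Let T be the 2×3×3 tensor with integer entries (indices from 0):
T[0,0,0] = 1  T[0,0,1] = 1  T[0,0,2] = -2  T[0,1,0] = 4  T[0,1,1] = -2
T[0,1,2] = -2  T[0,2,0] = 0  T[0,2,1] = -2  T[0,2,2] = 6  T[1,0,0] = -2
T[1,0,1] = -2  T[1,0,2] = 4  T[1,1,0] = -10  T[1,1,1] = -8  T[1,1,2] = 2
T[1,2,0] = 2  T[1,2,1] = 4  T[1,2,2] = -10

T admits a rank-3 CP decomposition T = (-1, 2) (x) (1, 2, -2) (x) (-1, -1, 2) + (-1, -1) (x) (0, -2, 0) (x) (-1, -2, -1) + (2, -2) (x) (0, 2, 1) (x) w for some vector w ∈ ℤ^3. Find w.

Subtract the known terms from T to get the rank-1 residual R = (2, -2) (x) (0, 2, 1) (x) w, so R[i,j,k] = a[i]·b[j]·w[k]. Pick indices with nonzero a[0]·b[1] = (2)·(2) = 4. Only the fibre through (0,1,·) is needed: R[0,1,:] = T[0,1,:] − Σₗ aₗ[0]bₗ[1]cₗ = [4, -2, -2] − (-1)·(2)·(-1, -1, 2) − (-1)·(-2)·(-1, -2, -1) = [4, 0, 4]. Then w[k] = R[0,1,k] / 4 for each k, giving w = [4, 0, 4] / 4 = (1, 0, 1).

w = (1, 0, 1)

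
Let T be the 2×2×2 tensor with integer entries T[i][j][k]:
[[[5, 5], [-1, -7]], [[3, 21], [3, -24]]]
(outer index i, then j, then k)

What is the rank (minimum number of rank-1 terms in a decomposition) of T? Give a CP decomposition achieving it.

rank(T) = 2

Lower bound: the mode-2 unfolding of T (rows indexed by j, columns by (i,k) = (0,0), (0,1), (1,0), (1,1)) is [[5, 5, 3, 21], [-1, -7, 3, -24]].
There the 2×2 minor on rows j ∈ {0, 1}, columns (i,k) ∈ {(0,0), (0,1)} is det [[5, 5], [-1, -7]] = -30 ≠ 0, so this unfolding has rank ≥ 2; CP rank is at least every unfolding rank, so rank(T) ≥ 2. (Flattening ranks never certify an upper bound on CP rank; for that we must actually write T with 2 rank-1 terms.)
Upper bound — finding two terms. Write S_k = T[:,:,k] for the frontal slices: S₀ = [[5, -1], [3, 3]], S₁ = [[5, -7], [21, -24]].
If T = a₁ ⊗ b₁ ⊗ c₁ + a₂ ⊗ b₂ ⊗ c₂ then each S_k = c₁[k]·a₁b₁ᵀ + c₂[k]·a₂b₂ᵀ. S₀ and S₁ are linearly independent, so a₁b₁ᵀ and a₂b₂ᵀ must span the same plane of matrices: they are the rank-1 matrices of the form x·S₀ + y·S₁.
det(x·S₀ + y·S₁) is 18·x² − 63·xy + 27·y² = 9·(x − 3·y)(2·x − y), vanishing at (x:y) = (3:1) and (1:2).
M₁ = 3·S₀ + S₁ = [[20, -10], [30, -15]] = 5·(2, 3)(2, -1)ᵀ and M₂ = S₀ + 2·S₁ = [[15, -15], [45, -45]] = 15·(1, 3)(1, -1)ᵀ, so take a₁ = (2, 3), b₁ = (2, -1), a₂ = (1, 3), b₂ = (1, -1).
Each slice is an integer combination of E₁ = a₁b₁ᵀ and E₂ = a₂b₂ᵀ: S₀ = 2·E₁ − 3·E₂, S₁ = −E₁ + 9·E₂; reading off coefficients, c₁ = (2, -1) and c₂ = (-3, 9).
Hence T = (2, 3) ⊗ (2, -1) ⊗ (2, -1) + (1, 3) ⊗ (1, -1) ⊗ (-3, 9), so rank(T) ≤ 2.
These bounds meet, so rank(T) = 2.
Check entry T[1,0,0] = 3: (3)·(2)·(2) + (3)·(1)·(-3) = 3.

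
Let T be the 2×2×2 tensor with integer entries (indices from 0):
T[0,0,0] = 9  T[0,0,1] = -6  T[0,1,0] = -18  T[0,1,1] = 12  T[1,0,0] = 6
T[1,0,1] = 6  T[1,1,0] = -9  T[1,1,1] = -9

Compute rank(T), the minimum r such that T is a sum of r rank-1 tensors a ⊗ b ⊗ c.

2

Lower bound: in the mode-3 unfolding of T (rows indexed by k, columns by (i,j)) the 2×2 minor on rows k ∈ {0, 1}, columns (i,j) ∈ {(0,0), (1,0)} is det [[9, 6], [-6, 6]] = 90 ≠ 0, so that unfolding has rank ≥ 2 and hence rank(T) ≥ 2 (CP rank is at least every unfolding rank, though it can be larger).
Upper bound: with S_k = T[:,:,k], the two rank-1 terms a₁b₁ᵀ, a₂b₂ᵀ are the rank-1 members of the pencil x·S₀ + y·S₁.
det(x·S₀ + y·S₁) is 27·x² + 9·xy − 18·y² = 9·(3·x − 2·y)(x + y), vanishing at (x:y) = (2:3) and (1:-1).
M₁ = 2·S₀ + 3·S₁ = [[0, 0], [30, -45]] = 15·[0, 1][2, -3]ᵀ and M₂ = S₀ − S₁ = [[15, -30], [0, 0]] = 15·[1, 0][1, -2]ᵀ, so take a₁ = [0, 1], b₁ = [2, -3], a₂ = [1, 0], b₂ = [1, -2].
Each slice is an integer combination of E₁ = a₁b₁ᵀ and E₂ = a₂b₂ᵀ: S₀ = 3·E₁ + 9·E₂, S₁ = 3·E₁ − 6·E₂; reading off coefficients, c₁ = [3, 3] and c₂ = [9, -6].
Hence T = [0, 1] ⊗ [2, -3] ⊗ [3, 3] + [1, 0] ⊗ [1, -2] ⊗ [9, -6], so rank(T) ≤ 2.
These bounds meet, so rank(T) = 2.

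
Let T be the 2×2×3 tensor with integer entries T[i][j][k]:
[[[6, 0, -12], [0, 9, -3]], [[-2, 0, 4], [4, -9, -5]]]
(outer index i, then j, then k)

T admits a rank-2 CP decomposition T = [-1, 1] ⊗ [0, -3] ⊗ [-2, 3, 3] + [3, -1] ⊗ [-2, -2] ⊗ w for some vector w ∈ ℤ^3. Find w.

Subtract the known terms from T to get the rank-1 residual R = [3, -1] ⊗ [-2, -2] ⊗ w, so R[i,j,k] = a[i]·b[j]·w[k]. Pick indices with nonzero a[0]·b[0] = (3)·(-2) = -6. Only the fibre through (0,0,·) is needed: R[0,0,:] = T[0,0,:] − Σₗ aₗ[0]bₗ[0]cₗ = [6, 0, -12] − (-1)·(0)·[-2, 3, 3] = [6, 0, -12]. Then w[k] = R[0,0,k] / -6 for each k, giving w = [6, 0, -12] / -6 = [-1, 0, 2].

w = [-1, 0, 2]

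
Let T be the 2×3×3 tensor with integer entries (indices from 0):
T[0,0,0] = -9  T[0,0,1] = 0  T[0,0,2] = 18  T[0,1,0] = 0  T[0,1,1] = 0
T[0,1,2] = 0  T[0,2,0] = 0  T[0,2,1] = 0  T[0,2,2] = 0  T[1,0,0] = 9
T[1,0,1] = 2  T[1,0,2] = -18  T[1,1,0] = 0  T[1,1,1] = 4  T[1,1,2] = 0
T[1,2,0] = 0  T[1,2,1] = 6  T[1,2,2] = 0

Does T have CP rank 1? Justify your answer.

No

The mode-2 unfolding of T (rows indexed by j, columns by (i,k) = (0,0), (0,1), (0,2), (1,0), (1,1), (1,2)) is [[-9, 0, 18, 9, 2, -18], [0, 0, 0, 0, 4, 0], [0, 0, 0, 0, 6, 0]].
There the 2×2 minor on rows j ∈ {0, 1}, columns (i,k) ∈ {(0,0), (1,1)} is det [[-9, 2], [0, 4]] = -36 ≠ 0, so this unfolding has rank ≥ 2; CP rank is at least every unfolding rank, so rank(T) ≥ 2.
In particular rank(T) ≥ 2 > 1, so T is not rank-1.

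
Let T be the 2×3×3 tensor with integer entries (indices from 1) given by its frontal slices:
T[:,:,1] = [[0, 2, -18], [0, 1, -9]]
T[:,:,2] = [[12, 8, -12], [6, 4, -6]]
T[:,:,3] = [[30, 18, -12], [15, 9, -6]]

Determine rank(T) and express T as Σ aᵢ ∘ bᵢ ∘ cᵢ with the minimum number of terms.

Lower bound: the mode-3 unfolding of T (rows indexed by k, columns by (i,j) = (1,1), (1,2), (1,3), (2,1), (2,2), (2,3)) is [[0, 2, -18, 0, 1, -9], [12, 8, -12, 6, 4, -6], [30, 18, -12, 15, 9, -6]].
There the 2×2 minor on rows k ∈ {1, 2}, columns (i,j) ∈ {(1,1), (1,2)} is det [[0, 2], [12, 8]] = -24 ≠ 0, so this unfolding has rank ≥ 2; CP rank is at least every unfolding rank, so rank(T) ≥ 2. (Flattening ranks never certify an upper bound on CP rank; for that we must actually write T with 2 rank-1 terms.)
Upper bound — finding two terms. Every mode-1 slice of T is a multiple of one matrix: T[i,:,:] = a[i]·M with a = [2, 1] and M = [[0, 6, 15], [1, 4, 9], [-9, -6, -6]] (rows indexed by j, columns by k). So it suffices to write M as a sum of two rank-1 matrices.
The rows of M satisfy (row 3) = 5·(row 1) − 9·(row 2), so splitting by rows, M = [1, 0, 5][0, 6, 15]ᵀ + [0, 1, -9][1, 4, 9]ᵀ.
Hence T = [2, 1] ∘ [1, 0, 5] ∘ [0, 6, 15] + [2, 1] ∘ [0, 1, -9] ∘ [1, 4, 9], so rank(T) ≤ 2.
These bounds meet, so rank(T) = 2.
Check entry T[1,2,2] = 8: (2)·(0)·(6) + (2)·(1)·(4) = 8.

rank(T) = 2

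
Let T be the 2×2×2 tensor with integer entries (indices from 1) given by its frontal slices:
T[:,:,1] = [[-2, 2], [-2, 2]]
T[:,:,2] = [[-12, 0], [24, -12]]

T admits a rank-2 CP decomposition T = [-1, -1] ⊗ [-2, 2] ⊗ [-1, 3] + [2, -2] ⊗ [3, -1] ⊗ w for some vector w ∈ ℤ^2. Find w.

Subtract the known terms from T to get the rank-1 residual R = [2, -2] ⊗ [3, -1] ⊗ w, so R[i,j,k] = a[i]·b[j]·w[k]. Pick indices with nonzero a[1]·b[1] = (2)·(3) = 6. Only the fibre through (1,1,·) is needed: R[1,1,:] = T[1,1,:] − Σₗ aₗ[1]bₗ[1]cₗ = [-2, -12] − (-1)·(-2)·[-1, 3] = [0, -18]. Then w[k] = R[1,1,k] / 6 for each k, giving w = [0, -18] / 6 = [0, -3].

w = [0, -3]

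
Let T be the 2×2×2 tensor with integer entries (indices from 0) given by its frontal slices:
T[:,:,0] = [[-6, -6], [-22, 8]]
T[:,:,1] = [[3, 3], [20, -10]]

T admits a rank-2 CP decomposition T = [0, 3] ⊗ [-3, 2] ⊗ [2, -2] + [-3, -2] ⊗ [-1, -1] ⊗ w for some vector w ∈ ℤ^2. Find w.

w = [-2, 1]

Subtract the known terms from T to get the rank-1 residual R = [-3, -2] ⊗ [-1, -1] ⊗ w, so R[i,j,k] = a[i]·b[j]·w[k]. Pick indices with nonzero a[0]·b[0] = (-3)·(-1) = 3. Only the fibre through (0,0,·) is needed: R[0,0,:] = T[0,0,:] − Σₗ aₗ[0]bₗ[0]cₗ = [-6, 3] − (0)·(-3)·[2, -2] = [-6, 3]. Then w[k] = R[0,0,k] / 3 for each k, giving w = [-6, 3] / 3 = [-2, 1].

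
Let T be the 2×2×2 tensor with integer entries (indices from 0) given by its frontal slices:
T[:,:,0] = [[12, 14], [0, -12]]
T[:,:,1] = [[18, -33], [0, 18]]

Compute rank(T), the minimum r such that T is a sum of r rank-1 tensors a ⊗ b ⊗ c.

2

Lower bound: the mode-2 unfolding of T (rows indexed by j, columns by (i,k) = (0,0), (0,1), (1,0), (1,1)) is [[12, 18, 0, 0], [14, -33, -12, 18]].
There the 2×2 minor on rows j ∈ {0, 1}, columns (i,k) ∈ {(0,0), (0,1)} is det [[12, 18], [14, -33]] = -648 ≠ 0, so this unfolding has rank ≥ 2; CP rank is at least every unfolding rank, so rank(T) ≥ 2. (Flattening ranks never certify an upper bound on CP rank; for that we must actually write T with 2 rank-1 terms.)
Upper bound — finding two terms. Write S_k = T[:,:,k] for the frontal slices: S₀ = [[12, 14], [0, -12]], S₁ = [[18, -33], [0, 18]].
If T = a₁ ⊗ b₁ ⊗ c₁ + a₂ ⊗ b₂ ⊗ c₂ then each S_k = c₁[k]·a₁b₁ᵀ + c₂[k]·a₂b₂ᵀ. S₀ and S₁ are linearly independent, so a₁b₁ᵀ and a₂b₂ᵀ must span the same plane of matrices: they are the rank-1 matrices of the form x·S₀ + y·S₁.
det(x·S₀ + y·S₁) is −144·x² + 324·y² = (-36)·(2·x − 3·y)(2·x + 3·y), vanishing at (x:y) = (3:2) and (3:-2).
M₁ = 3·S₀ + 2·S₁ = [[72, -24], [0, 0]] = 24·(1, 0)(3, -1)ᵀ and M₂ = 3·S₀ − 2·S₁ = [[0, 108], [0, -72]] = 36·(3, -2)(0, 1)ᵀ, so take a₁ = (1, 0), b₁ = (3, -1), a₂ = (3, -2), b₂ = (0, 1).
Each slice is an integer combination of E₁ = a₁b₁ᵀ and E₂ = a₂b₂ᵀ: S₀ = 4·E₁ + 6·E₂, S₁ = 6·E₁ − 9·E₂; reading off coefficients, c₁ = (4, 6) and c₂ = (6, -9).
Hence T = (1, 0) ⊗ (3, -1) ⊗ (4, 6) + (3, -2) ⊗ (0, 1) ⊗ (6, -9), so rank(T) ≤ 2.
These bounds meet, so rank(T) = 2.
Check entry T[0,1,0] = 14: (1)·(-1)·(4) + (3)·(1)·(6) = 14.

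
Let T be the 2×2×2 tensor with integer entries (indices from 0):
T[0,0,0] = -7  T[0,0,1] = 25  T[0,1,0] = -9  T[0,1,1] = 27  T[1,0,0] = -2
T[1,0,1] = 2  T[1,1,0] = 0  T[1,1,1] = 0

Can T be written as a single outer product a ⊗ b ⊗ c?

No

The mode-2 unfolding of T (rows indexed by j, columns by (i,k) = (0,0), (0,1), (1,0), (1,1)) is [[-7, 25, -2, 2], [-9, 27, 0, 0]].
There the 2×2 minor on rows j ∈ {0, 1}, columns (i,k) ∈ {(0,0), (0,1)} is det [[-7, 25], [-9, 27]] = 36 ≠ 0, so this unfolding has rank ≥ 2; CP rank is at least every unfolding rank, so rank(T) ≥ 2.
In particular rank(T) ≥ 2 > 1, so T is not rank-1.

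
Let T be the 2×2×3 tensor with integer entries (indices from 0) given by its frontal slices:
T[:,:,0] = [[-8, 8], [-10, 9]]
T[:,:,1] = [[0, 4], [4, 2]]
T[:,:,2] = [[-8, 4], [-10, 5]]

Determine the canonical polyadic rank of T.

Lower bound: the mode-3 unfolding of T (rows indexed by k, columns by (i,j) = (0,0), (0,1), (1,0), (1,1)) is [[-8, 8, -10, 9], [0, 4, 4, 2], [-8, 4, -10, 5]].
There the 3×3 minor on rows k ∈ {0, 1, 2}, columns (i,j) ∈ {(0,0), (0,1), (1,0)} is det [[-8, 8, -10], [0, 4, 4], [-8, 4, -10]] = -128 ≠ 0, so this unfolding has rank ≥ 3; CP rank is at least every unfolding rank, so rank(T) ≥ 3. (Flattening ranks never certify an upper bound on CP rank; for that we must actually write T with 3 rank-1 terms.)
Upper bound: T is a sum of 3 rank-1 terms, T = [0, 1] ⊗ [2, -1] ⊗ [-1, 2, -1] + [1, 1] ⊗ [0, 1] ⊗ [8, 4, 4] + [1, 1] ⊗ [1, 0] ⊗ [-8, 0, -8] (one valid choice — decompositions are not unique — normalised so each a, b is primitive with positive first nonzero entry; check it by expanding all entries), so rank(T) ≤ 3.
These bounds meet, so rank(T) = 3.

3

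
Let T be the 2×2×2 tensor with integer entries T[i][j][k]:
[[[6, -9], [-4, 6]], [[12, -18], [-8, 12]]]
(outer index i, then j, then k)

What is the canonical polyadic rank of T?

1

Lower bound: T ≠ 0 (e.g. T[0,0,0] = 6), so rank(T) ≥ 1.
Upper bound: the mode-1 fibre T[:,0,0] = [6, 12] gives a = [1, 2] (primitive direction); the mode-2 fibre T[0,:,0] = [6, -4] gives b = [3, -2]; then c[k] = T[0,0,k] / (a[0]·b[0]) = [6, -9] / 3 = [2, -3].
Expanding [1, 2] ⊗ [3, -2] ⊗ [2, -3] reproduces all 8 entries of T, so T = [1, 2] ⊗ [3, -2] ⊗ [2, -3] and rank(T) ≤ 1.
These bounds meet, so rank(T) = 1.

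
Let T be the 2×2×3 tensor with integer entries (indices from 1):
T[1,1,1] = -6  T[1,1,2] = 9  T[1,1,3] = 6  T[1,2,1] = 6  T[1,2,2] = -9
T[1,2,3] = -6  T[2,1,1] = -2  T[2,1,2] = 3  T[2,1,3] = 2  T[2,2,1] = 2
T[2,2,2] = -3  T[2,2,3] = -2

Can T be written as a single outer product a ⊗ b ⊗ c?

If T = a ⊗ b ⊗ c then every fibre of T is a multiple of the corresponding factor, so read the factors off the fibres through the nonzero entry T[1,1,1] = -6.
The mode-1 fibre T[:,1,1] = [-6, -2] gives a = (3, 1) (primitive direction); the mode-2 fibre T[1,:,1] = [-6, 6] gives b = (1, -1); then c[k] = T[1,1,k] / (a[1]·b[1]) = [-6, 9, 6] / 3 = (-2, 3, 2).
Expanding (3, 1) ⊗ (1, -1) ⊗ (-2, 3, 2) reproduces all 12 entries of T, so T = (3, 1) ⊗ (1, -1) ⊗ (-2, 3, 2) and rank(T) ≤ 1.
Equivalently every frontal slice T[:,:,k] is c[k] times the rank-1 matrix (3, 1) ⊗ (1, -1). So T has rank 1 (it is nonzero).

Yes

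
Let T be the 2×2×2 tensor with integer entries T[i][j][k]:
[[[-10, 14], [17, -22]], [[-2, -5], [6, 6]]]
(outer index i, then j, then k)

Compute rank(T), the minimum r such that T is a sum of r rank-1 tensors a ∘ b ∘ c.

2

Lower bound: the mode-2 unfolding of T (rows indexed by j, columns by (i,k) = (0,0), (0,1), (1,0), (1,1)) is [[-10, 14, -2, -5], [17, -22, 6, 6]].
There the 2×2 minor on rows j ∈ {0, 1}, columns (i,k) ∈ {(0,0), (0,1)} is det [[-10, 14], [17, -22]] = -18 ≠ 0, so this unfolding has rank ≥ 2; CP rank is at least every unfolding rank, so rank(T) ≥ 2. (This is only a lower bound: in general the CP rank may exceed every unfolding rank, so we still need to exhibit 2 rank-1 terms summing to T.)
Upper bound — finding two terms. Write S_k = T[:,:,k] for the frontal slices: S₀ = [[-10, 17], [-2, 6]], S₁ = [[14, -22], [-5, 6]].
If T = a₁ ∘ b₁ ∘ c₁ + a₂ ∘ b₂ ∘ c₂ then each S_k = c₁[k]·a₁b₁ᵀ + c₂[k]·a₂b₂ᵀ. S₀ and S₁ are linearly independent, so a₁b₁ᵀ and a₂b₂ᵀ must span the same plane of matrices: they are the rank-1 matrices of the form x·S₀ + y·S₁.
det(x·S₀ + y·S₁) is −26·x² + 65·xy − 26·y² = (-13)·(x − 2·y)(2·x − y), vanishing at (x:y) = (2:1) and (1:2).
M₁ = 2·S₀ + S₁ = [[-6, 12], [-9, 18]] = (-3)·[2, 3][1, -2]ᵀ and M₂ = S₀ + 2·S₁ = [[18, -27], [-12, 18]] = 3·[3, -2][2, -3]ᵀ, so take a₁ = [2, 3], b₁ = [1, -2], a₂ = [3, -2], b₂ = [2, -3].
Each slice is an integer combination of E₁ = a₁b₁ᵀ and E₂ = a₂b₂ᵀ: S₀ = −2·E₁ − E₂, S₁ = E₁ + 2·E₂; reading off coefficients, c₁ = [-2, 1] and c₂ = [-1, 2].
Hence T = [2, 3] ∘ [1, -2] ∘ [-2, 1] + [3, -2] ∘ [2, -3] ∘ [-1, 2], so rank(T) ≤ 2.
These bounds meet, so rank(T) = 2.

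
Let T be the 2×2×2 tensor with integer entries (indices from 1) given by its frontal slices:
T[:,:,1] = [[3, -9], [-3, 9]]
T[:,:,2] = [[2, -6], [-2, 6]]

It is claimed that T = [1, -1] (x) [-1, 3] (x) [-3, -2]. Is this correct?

Reconstruct entrywise from the claimed factors. For example, T[2,1,1] = -3 and Σₗ aₗ[2]bₗ[1]cₗ[1] = (-1)·(-1)·(-3) = -3; checking all 8 entries, every one matches. The claim holds.

Yes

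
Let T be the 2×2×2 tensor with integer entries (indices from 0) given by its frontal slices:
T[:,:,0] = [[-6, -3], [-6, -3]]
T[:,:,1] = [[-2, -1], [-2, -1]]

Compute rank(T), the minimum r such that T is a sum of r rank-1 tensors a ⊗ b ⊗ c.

Lower bound: T ≠ 0 (e.g. T[0,0,0] = -6), so rank(T) ≥ 1.
Upper bound: the mode-1 fibre T[:,0,0] = [-6, -6] gives a = [1, 1] (primitive direction); the mode-2 fibre T[0,:,0] = [-6, -3] gives b = [2, 1]; then c[k] = T[0,0,k] / (a[0]·b[0]) = [-6, -2] / 2 = [-3, -1].
Expanding [1, 1] ⊗ [2, 1] ⊗ [-3, -1] reproduces all 8 entries of T, so T = [1, 1] ⊗ [2, 1] ⊗ [-3, -1] and rank(T) ≤ 1.
These bounds meet, so rank(T) = 1.

1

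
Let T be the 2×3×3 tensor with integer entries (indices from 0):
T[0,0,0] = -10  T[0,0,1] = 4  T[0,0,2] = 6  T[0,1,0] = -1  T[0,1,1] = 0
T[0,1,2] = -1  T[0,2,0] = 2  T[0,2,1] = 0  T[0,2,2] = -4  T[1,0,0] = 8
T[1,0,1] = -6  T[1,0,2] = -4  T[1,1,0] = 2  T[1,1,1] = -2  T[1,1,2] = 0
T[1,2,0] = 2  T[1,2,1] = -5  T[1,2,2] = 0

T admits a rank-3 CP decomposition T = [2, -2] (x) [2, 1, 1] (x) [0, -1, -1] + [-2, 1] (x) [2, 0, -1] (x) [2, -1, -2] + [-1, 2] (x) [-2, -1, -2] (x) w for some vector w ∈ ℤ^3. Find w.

Subtract the known terms from T to get the rank-1 residual R = [-1, 2] (x) [-2, -1, -2] (x) w, so R[i,j,k] = a[i]·b[j]·w[k]. Pick indices with nonzero a[0]·b[0] = (-1)·(-2) = 2. Only the fibre through (0,0,·) is needed: R[0,0,:] = T[0,0,:] − Σₗ aₗ[0]bₗ[0]cₗ = [-10, 4, 6] − (2)·(2)·[0, -1, -1] − (-2)·(2)·[2, -1, -2] = [-2, 4, 2]. Then w[k] = R[0,0,k] / 2 for each k, giving w = [-2, 4, 2] / 2 = [-1, 2, 1].

w = [-1, 2, 1]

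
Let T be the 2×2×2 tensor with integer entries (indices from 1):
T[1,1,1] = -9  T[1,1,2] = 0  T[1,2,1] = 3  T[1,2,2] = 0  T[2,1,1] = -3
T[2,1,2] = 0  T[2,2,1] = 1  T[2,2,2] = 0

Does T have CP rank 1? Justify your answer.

Yes

If T = a ⊗ b ⊗ c then every fibre of T is a multiple of the corresponding factor, so read the factors off the fibres through the nonzero entry T[1,1,1] = -9.
The mode-1 fibre T[:,1,1] = [-9, -3] gives a = [3, 1] (primitive direction); the mode-2 fibre T[1,:,1] = [-9, 3] gives b = [3, -1]; then c[k] = T[1,1,k] / (a[1]·b[1]) = [-9, 0] / 9 = [-1, 0].
Expanding [3, 1] ⊗ [3, -1] ⊗ [-1, 0] reproduces all 8 entries of T, so T = [3, 1] ⊗ [3, -1] ⊗ [-1, 0] and rank(T) ≤ 1.
Equivalently every frontal slice T[:,:,k] is c[k] times the rank-1 matrix [3, 1] ⊗ [3, -1]. So T has rank 1 (it is nonzero).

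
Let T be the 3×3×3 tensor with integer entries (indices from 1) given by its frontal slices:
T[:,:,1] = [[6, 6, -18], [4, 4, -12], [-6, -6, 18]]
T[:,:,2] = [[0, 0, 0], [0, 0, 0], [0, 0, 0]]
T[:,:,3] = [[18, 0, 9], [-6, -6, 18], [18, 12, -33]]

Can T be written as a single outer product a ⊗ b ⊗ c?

No

The mode-2 unfolding of T (rows indexed by j, columns by (i,k) = (1,1), (1,2), (1,3), (2,1), (2,2), (2,3), (3,1), (3,2), (3,3)) is [[6, 0, 18, 4, 0, -6, -6, 0, 18], [6, 0, 0, 4, 0, -6, -6, 0, 12], [-18, 0, 9, -12, 0, 18, 18, 0, -33]].
There the 2×2 minor on rows j ∈ {1, 2}, columns (i,k) ∈ {(1,1), (1,3)} is det [[6, 18], [6, 0]] = -108 ≠ 0, so this unfolding has rank ≥ 2; CP rank is at least every unfolding rank, so rank(T) ≥ 2.
In particular rank(T) ≥ 2 > 1, so T is not rank-1.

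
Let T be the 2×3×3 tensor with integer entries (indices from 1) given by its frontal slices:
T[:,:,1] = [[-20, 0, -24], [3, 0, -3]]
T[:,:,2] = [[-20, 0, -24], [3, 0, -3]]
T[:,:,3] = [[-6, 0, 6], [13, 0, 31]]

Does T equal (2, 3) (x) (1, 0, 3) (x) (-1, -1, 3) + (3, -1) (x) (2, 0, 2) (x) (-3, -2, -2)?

No

Reconstruct entry (1,1,2) from the claimed factors: Σₗ aₗ[1]bₗ[1]cₗ[2] = (2)·(1)·(-1) + (3)·(2)·(-2) = -14, but T[1,1,2] = -20. The claim is false.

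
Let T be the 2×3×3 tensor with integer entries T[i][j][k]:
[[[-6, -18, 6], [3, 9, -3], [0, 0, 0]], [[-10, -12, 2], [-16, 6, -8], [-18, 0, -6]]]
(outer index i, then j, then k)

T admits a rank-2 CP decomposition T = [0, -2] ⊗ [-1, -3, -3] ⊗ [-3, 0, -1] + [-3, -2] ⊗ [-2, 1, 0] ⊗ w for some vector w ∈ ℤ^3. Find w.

w = [-1, -3, 1]

Subtract the known terms from T to get the rank-1 residual R = [-3, -2] ⊗ [-2, 1, 0] ⊗ w, so R[i,j,k] = a[i]·b[j]·w[k]. Pick indices with nonzero a[0]·b[0] = (-3)·(-2) = 6. Only the fibre through (0,0,·) is needed: R[0,0,:] = T[0,0,:] − Σₗ aₗ[0]bₗ[0]cₗ = [-6, -18, 6] − (0)·(-1)·[-3, 0, -1] = [-6, -18, 6]. Then w[k] = R[0,0,k] / 6 for each k, giving w = [-6, -18, 6] / 6 = [-1, -3, 1].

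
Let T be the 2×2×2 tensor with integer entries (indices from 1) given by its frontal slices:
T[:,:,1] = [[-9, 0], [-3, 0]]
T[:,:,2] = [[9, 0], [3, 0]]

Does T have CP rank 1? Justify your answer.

If T = a ⊗ b ⊗ c then every fibre of T is a multiple of the corresponding factor, so read the factors off the fibres through the nonzero entry T[1,1,1] = -9.
The mode-1 fibre T[:,1,1] = [-9, -3] gives a = [3, 1] (primitive direction); the mode-2 fibre T[1,:,1] = [-9, 0] gives b = [1, 0]; then c[k] = T[1,1,k] / (a[1]·b[1]) = [-9, 9] / 3 = [-3, 3].
Expanding [3, 1] ⊗ [1, 0] ⊗ [-3, 3] reproduces all 8 entries of T, so T = [3, 1] ⊗ [1, 0] ⊗ [-3, 3] and rank(T) ≤ 1.
Equivalently every frontal slice T[:,:,k] is c[k] times the rank-1 matrix [3, 1] ⊗ [1, 0]. So T has rank 1 (it is nonzero).

Yes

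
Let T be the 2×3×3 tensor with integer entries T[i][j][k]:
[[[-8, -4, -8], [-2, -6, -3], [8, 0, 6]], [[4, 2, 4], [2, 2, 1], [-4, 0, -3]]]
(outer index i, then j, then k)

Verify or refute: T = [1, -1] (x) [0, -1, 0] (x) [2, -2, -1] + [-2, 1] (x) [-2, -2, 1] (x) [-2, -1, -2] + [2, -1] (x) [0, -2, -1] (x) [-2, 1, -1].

Reconstruct entrywise from the claimed factors. For example, T[1,2,0] = -4 and Σₗ aₗ[1]bₗ[2]cₗ[0] = (-1)·(0)·(2) + (1)·(1)·(-2) + (-1)·(-1)·(-2) = -4; checking all 18 entries, every one matches. The claim holds.

Yes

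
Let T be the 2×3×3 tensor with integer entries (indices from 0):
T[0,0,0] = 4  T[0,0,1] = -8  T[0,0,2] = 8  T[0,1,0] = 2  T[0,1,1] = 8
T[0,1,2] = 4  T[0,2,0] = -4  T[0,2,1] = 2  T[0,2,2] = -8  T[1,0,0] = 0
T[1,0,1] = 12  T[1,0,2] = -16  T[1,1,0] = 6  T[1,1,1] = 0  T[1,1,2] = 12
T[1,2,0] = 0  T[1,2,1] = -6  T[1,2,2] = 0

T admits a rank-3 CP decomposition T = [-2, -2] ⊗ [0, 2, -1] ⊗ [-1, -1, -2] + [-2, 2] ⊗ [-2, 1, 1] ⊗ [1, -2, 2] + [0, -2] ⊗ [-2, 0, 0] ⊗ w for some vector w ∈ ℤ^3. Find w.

w = [1, 1, -2]

Subtract the known terms from T to get the rank-1 residual R = [0, -2] ⊗ [-2, 0, 0] ⊗ w, so R[i,j,k] = a[i]·b[j]·w[k]. Pick indices with nonzero a[1]·b[0] = (-2)·(-2) = 4. Only the fibre through (1,0,·) is needed: R[1,0,:] = T[1,0,:] − Σₗ aₗ[1]bₗ[0]cₗ = [0, 12, -16] − (-2)·(0)·[-1, -1, -2] − (2)·(-2)·[1, -2, 2] = [4, 4, -8]. Then w[k] = R[1,0,k] / 4 for each k, giving w = [4, 4, -8] / 4 = [1, 1, -2].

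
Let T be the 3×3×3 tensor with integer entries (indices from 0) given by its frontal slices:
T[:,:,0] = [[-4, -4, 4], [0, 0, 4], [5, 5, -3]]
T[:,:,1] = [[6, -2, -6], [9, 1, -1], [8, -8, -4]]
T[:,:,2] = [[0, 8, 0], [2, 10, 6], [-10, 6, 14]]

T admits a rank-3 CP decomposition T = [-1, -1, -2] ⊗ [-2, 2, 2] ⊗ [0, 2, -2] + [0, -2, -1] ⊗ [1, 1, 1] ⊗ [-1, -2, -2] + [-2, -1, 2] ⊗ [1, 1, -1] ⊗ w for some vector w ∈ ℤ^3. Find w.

w = [2, -1, -2]

Subtract the known terms from T to get the rank-1 residual R = [-2, -1, 2] ⊗ [1, 1, -1] ⊗ w, so R[i,j,k] = a[i]·b[j]·w[k]. Pick indices with nonzero a[0]·b[0] = (-2)·(1) = -2. Only the fibre through (0,0,·) is needed: R[0,0,:] = T[0,0,:] − Σₗ aₗ[0]bₗ[0]cₗ = [-4, 6, 0] − (-1)·(-2)·[0, 2, -2] − (0)·(1)·[-1, -2, -2] = [-4, 2, 4]. Then w[k] = R[0,0,k] / -2 for each k, giving w = [-4, 2, 4] / -2 = [2, -1, -2].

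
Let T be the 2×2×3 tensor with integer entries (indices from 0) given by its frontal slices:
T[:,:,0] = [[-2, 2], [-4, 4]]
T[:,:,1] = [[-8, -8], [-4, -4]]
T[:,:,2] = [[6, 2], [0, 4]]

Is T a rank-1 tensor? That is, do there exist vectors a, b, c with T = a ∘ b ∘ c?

The mode-3 unfolding of T (rows indexed by k, columns by (i,j) = (0,0), (0,1), (1,0), (1,1)) is [[-2, 2, -4, 4], [-8, -8, -4, -4], [6, 2, 0, 4]].
There the 3×3 minor on rows k ∈ {0, 1, 2}, columns (i,j) ∈ {(0,0), (0,1), (1,0)} is det [[-2, 2, -4], [-8, -8, -4], [6, 2, 0]] = -192 ≠ 0, so this unfolding has rank ≥ 3; CP rank is at least every unfolding rank, so rank(T) ≥ 3.
In particular rank(T) ≥ 3 > 1, so T is not rank-1.

No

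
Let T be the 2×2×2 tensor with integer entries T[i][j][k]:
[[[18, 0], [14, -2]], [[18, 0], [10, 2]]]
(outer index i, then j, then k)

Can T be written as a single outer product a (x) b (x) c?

No

The mode-2 unfolding of T (rows indexed by j, columns by (i,k) = (0,0), (0,1), (1,0), (1,1)) is [[18, 0, 18, 0], [14, -2, 10, 2]].
There the 2×2 minor on rows j ∈ {0, 1}, columns (i,k) ∈ {(0,0), (0,1)} is det [[18, 0], [14, -2]] = -36 ≠ 0, so this unfolding has rank ≥ 2; CP rank is at least every unfolding rank, so rank(T) ≥ 2.
In particular rank(T) ≥ 2 > 1, so T is not rank-1.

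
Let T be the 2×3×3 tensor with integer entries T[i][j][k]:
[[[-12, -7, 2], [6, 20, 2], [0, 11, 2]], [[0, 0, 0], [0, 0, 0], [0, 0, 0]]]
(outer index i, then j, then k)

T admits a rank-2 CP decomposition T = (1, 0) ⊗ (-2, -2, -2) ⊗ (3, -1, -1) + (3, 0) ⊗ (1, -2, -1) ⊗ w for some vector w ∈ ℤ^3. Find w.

Subtract the known terms from T to get the rank-1 residual R = (3, 0) ⊗ (1, -2, -1) ⊗ w, so R[i,j,k] = a[i]·b[j]·w[k]. Pick indices with nonzero a[0]·b[0] = (3)·(1) = 3. Only the fibre through (0,0,·) is needed: R[0,0,:] = T[0,0,:] − Σₗ aₗ[0]bₗ[0]cₗ = [-12, -7, 2] − (1)·(-2)·(3, -1, -1) = [-6, -9, 0]. Then w[k] = R[0,0,k] / 3 for each k, giving w = [-6, -9, 0] / 3 = (-2, -3, 0).

w = (-2, -3, 0)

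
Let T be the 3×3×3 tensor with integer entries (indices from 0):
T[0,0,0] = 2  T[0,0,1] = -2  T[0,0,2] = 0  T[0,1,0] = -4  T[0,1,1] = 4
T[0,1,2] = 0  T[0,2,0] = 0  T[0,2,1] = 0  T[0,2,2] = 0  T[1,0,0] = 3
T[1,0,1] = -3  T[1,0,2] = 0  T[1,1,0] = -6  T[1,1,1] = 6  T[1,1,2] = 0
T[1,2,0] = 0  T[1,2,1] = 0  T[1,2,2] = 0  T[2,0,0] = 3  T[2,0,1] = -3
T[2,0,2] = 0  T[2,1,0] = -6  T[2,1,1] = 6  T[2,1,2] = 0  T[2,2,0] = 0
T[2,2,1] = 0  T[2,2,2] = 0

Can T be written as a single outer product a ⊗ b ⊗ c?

Yes

If T = a ⊗ b ⊗ c then every fibre of T is a multiple of the corresponding factor, so read the factors off the fibres through the nonzero entry T[0,0,0] = 2.
The mode-1 fibre T[:,0,0] = [2, 3, 3] gives a = [2, 3, 3] (primitive direction); the mode-2 fibre T[0,:,0] = [2, -4, 0] gives b = [1, -2, 0]; then c[k] = T[0,0,k] / (a[0]·b[0]) = [2, -2, 0] / 2 = [1, -1, 0].
Expanding [2, 3, 3] ⊗ [1, -2, 0] ⊗ [1, -1, 0] reproduces all 27 entries of T, so T = [2, 3, 3] ⊗ [1, -2, 0] ⊗ [1, -1, 0] and rank(T) ≤ 1.
Equivalently every frontal slice T[:,:,k] is c[k] times the rank-1 matrix [2, 3, 3] ⊗ [1, -2, 0]. So T has rank 1 (it is nonzero).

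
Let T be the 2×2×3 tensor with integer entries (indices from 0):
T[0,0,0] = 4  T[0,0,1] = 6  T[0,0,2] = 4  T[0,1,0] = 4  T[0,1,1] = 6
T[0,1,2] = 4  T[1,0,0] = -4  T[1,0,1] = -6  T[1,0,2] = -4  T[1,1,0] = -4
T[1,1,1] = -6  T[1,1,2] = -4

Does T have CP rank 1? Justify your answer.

Yes

If T = a ⊗ b ⊗ c then every fibre of T is a multiple of the corresponding factor, so read the factors off the fibres through the nonzero entry T[0,0,0] = 4.
The mode-1 fibre T[:,0,0] = [4, -4] gives a = [1, -1] (primitive direction); the mode-2 fibre T[0,:,0] = [4, 4] gives b = [1, 1]; then c[k] = T[0,0,k] / (a[0]·b[0]) = [4, 6, 4] / 1 = [4, 6, 4].
Expanding [1, -1] ⊗ [1, 1] ⊗ [4, 6, 4] reproduces all 12 entries of T, so T = [1, -1] ⊗ [1, 1] ⊗ [4, 6, 4] and rank(T) ≤ 1.
Equivalently every frontal slice T[:,:,k] is c[k] times the rank-1 matrix [1, -1] ⊗ [1, 1]. So T has rank 1 (it is nonzero).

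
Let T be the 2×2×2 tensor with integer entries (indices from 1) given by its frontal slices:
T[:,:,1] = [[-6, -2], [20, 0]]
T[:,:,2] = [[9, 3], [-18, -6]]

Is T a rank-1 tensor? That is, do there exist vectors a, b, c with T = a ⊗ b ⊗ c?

The mode-2 unfolding of T (rows indexed by j, columns by (i,k) = (1,1), (1,2), (2,1), (2,2)) is [[-6, 9, 20, -18], [-2, 3, 0, -6]].
There the 2×2 minor on rows j ∈ {1, 2}, columns (i,k) ∈ {(1,1), (2,1)} is det [[-6, 20], [-2, 0]] = 40 ≠ 0, so this unfolding has rank ≥ 2; CP rank is at least every unfolding rank, so rank(T) ≥ 2.
In particular rank(T) ≥ 2 > 1, so T is not rank-1.

No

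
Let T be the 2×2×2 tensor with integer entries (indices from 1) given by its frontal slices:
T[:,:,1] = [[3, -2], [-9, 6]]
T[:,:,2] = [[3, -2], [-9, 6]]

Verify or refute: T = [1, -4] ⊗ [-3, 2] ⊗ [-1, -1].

No

Reconstruct entry (2,1,1) from the claimed factors: Σₗ aₗ[2]bₗ[1]cₗ[1] = (-4)·(-3)·(-1) = -12, but T[2,1,1] = -9. The claim is false.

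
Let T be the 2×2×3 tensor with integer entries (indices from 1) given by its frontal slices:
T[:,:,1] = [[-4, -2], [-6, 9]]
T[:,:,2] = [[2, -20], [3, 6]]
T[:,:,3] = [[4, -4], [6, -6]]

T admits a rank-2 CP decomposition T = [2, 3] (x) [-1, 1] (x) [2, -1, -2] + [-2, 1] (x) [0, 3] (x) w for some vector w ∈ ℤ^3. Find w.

Subtract the known terms from T to get the rank-1 residual R = [-2, 1] (x) [0, 3] (x) w, so R[i,j,k] = a[i]·b[j]·w[k]. Pick indices with nonzero a[1]·b[2] = (-2)·(3) = -6. Only the fibre through (1,2,·) is needed: R[1,2,:] = T[1,2,:] − Σₗ aₗ[1]bₗ[2]cₗ = [-2, -20, -4] − (2)·(1)·[2, -1, -2] = [-6, -18, 0]. Then w[k] = R[1,2,k] / -6 for each k, giving w = [-6, -18, 0] / -6 = [1, 3, 0].

w = [1, 3, 0]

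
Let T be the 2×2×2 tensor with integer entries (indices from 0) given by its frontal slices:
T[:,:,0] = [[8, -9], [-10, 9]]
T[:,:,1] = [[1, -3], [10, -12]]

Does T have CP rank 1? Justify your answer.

No

The mode-2 unfolding of T (rows indexed by j, columns by (i,k) = (0,0), (0,1), (1,0), (1,1)) is [[8, 1, -10, 10], [-9, -3, 9, -12]].
There the 2×2 minor on rows j ∈ {0, 1}, columns (i,k) ∈ {(0,0), (0,1)} is det [[8, 1], [-9, -3]] = -15 ≠ 0, so this unfolding has rank ≥ 2; CP rank is at least every unfolding rank, so rank(T) ≥ 2.
In particular rank(T) ≥ 2 > 1, so T is not rank-1.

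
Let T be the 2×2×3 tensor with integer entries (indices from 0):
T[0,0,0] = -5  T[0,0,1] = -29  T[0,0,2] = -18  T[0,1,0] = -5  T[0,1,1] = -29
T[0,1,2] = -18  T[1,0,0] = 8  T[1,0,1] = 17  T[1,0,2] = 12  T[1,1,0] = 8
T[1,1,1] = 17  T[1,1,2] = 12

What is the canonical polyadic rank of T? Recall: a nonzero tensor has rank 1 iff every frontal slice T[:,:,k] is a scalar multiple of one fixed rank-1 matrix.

Lower bound: the mode-3 unfolding of T (rows indexed by k, columns by (i,j) = (0,0), (0,1), (1,0), (1,1)) is [[-5, -5, 8, 8], [-29, -29, 17, 17], [-18, -18, 12, 12]].
There the 2×2 minor on rows k ∈ {0, 1}, columns (i,j) ∈ {(0,0), (1,0)} is det [[-5, 8], [-29, 17]] = 147 ≠ 0, so this unfolding has rank ≥ 2; CP rank is at least every unfolding rank, so rank(T) ≥ 2. (Unfolding ranks only ever bound the CP rank from below — rank(T) can be strictly larger than all of them — so the matching upper bound has to come from an explicit 2-term decomposition.)
Upper bound — finding two terms. Every mode-2 slice of T is a multiple of one matrix: T[:,j,:] = b[j]·M with b = (1, 1) and M = [[-5, -29, -18], [8, 17, 12]] (rows indexed by i, columns by k). So it suffices to write M as a sum of two rank-1 matrices.
Splitting M by its rows (i = 0, 1), M = (1, 0)(-5, -29, -18)ᵀ + (0, 1)(8, 17, 12)ᵀ.
Hence T = (1, 0) ⊗ (1, 1) ⊗ (-5, -29, -18) + (0, 1) ⊗ (1, 1) ⊗ (8, 17, 12), so rank(T) ≤ 2.
These bounds meet, so rank(T) = 2.

2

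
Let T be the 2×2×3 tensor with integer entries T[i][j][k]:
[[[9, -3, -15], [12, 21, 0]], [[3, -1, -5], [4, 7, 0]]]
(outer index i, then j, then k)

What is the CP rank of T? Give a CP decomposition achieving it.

rank(T) = 2

Lower bound: the mode-3 unfolding of T (rows indexed by k, columns by (i,j) = (0,0), (0,1), (1,0), (1,1)) is [[9, 12, 3, 4], [-3, 21, -1, 7], [-15, 0, -5, 0]].
There the 2×2 minor on rows k ∈ {0, 1}, columns (i,j) ∈ {(0,0), (0,1)} is det [[9, 12], [-3, 21]] = 225 ≠ 0, so this unfolding has rank ≥ 2; CP rank is at least every unfolding rank, so rank(T) ≥ 2. (This is only a lower bound: in general the CP rank may exceed every unfolding rank, so we still need to exhibit 2 rank-1 terms summing to T.)
Upper bound — finding two terms. Every mode-1 slice of T is a multiple of one matrix: T[i,:,:] = a[i]·M with a = [3, 1] and M = [[3, -1, -5], [4, 7, 0]] (rows indexed by j, columns by k). So it suffices to write M as a sum of two rank-1 matrices.
Splitting M by its rows (j = 0, 1), M = [1, 0][3, -1, -5]ᵀ + [0, 1][4, 7, 0]ᵀ.
Hence T = [3, 1] ⊗ [1, 0] ⊗ [3, -1, -5] + [3, 1] ⊗ [0, 1] ⊗ [4, 7, 0], so rank(T) ≤ 2.
These bounds meet, so rank(T) = 2.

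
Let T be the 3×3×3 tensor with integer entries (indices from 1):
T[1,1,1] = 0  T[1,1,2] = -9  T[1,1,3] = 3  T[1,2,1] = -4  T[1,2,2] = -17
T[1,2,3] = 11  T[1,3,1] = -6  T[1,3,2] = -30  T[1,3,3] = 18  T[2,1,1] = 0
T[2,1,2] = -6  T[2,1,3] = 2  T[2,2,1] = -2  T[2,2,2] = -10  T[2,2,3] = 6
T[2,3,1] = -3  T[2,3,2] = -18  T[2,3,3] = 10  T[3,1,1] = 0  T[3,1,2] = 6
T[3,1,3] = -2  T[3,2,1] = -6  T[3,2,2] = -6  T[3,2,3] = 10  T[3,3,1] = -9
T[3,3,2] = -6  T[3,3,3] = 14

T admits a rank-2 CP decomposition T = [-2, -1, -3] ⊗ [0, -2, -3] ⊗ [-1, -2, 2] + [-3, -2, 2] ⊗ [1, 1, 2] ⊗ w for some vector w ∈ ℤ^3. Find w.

Subtract the known terms from T to get the rank-1 residual R = [-3, -2, 2] ⊗ [1, 1, 2] ⊗ w, so R[i,j,k] = a[i]·b[j]·w[k]. Pick indices with nonzero a[1]·b[1] = (-3)·(1) = -3. Only the fibre through (1,1,·) is needed: R[1,1,:] = T[1,1,:] − Σₗ aₗ[1]bₗ[1]cₗ = [0, -9, 3] − (-2)·(0)·[-1, -2, 2] = [0, -9, 3]. Then w[k] = R[1,1,k] / -3 for each k, giving w = [0, -9, 3] / -3 = [0, 3, -1].

w = [0, 3, -1]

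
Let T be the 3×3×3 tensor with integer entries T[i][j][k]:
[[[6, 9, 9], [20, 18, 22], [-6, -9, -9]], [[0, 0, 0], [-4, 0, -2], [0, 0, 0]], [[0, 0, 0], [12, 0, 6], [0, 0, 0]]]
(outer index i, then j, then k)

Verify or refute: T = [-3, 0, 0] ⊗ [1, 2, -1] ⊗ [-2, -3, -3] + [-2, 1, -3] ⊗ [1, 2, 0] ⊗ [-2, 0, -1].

Reconstruct entry (0,0,0) from the claimed factors: Σₗ aₗ[0]bₗ[0]cₗ[0] = (-3)·(1)·(-2) + (-2)·(1)·(-2) = 10, but T[0,0,0] = 6. The claim is false.

No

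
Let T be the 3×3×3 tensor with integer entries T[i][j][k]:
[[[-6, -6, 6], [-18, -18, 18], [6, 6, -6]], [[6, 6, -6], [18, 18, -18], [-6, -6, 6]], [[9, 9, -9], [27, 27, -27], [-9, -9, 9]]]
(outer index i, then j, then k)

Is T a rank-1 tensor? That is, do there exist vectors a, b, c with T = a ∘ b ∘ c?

The mode-1 fibre T[:,0,0] = [-6, 6, 9] gives a = [2, -2, -3] (primitive direction); the mode-2 fibre T[0,:,0] = [-6, -18, 6] gives b = [1, 3, -1]; then c[k] = T[0,0,k] / (a[0]·b[0]) = [-6, -6, 6] / 2 = [-3, -3, 3].
Expanding [2, -2, -3] ∘ [1, 3, -1] ∘ [-3, -3, 3] reproduces all 27 entries of T, so T = [2, -2, -3] ∘ [1, 3, -1] ∘ [-3, -3, 3] and rank(T) ≤ 1.
Equivalently every frontal slice T[:,:,k] is c[k] times the rank-1 matrix [2, -2, -3] ∘ [1, 3, -1]. So T has rank 1 (it is nonzero).

Yes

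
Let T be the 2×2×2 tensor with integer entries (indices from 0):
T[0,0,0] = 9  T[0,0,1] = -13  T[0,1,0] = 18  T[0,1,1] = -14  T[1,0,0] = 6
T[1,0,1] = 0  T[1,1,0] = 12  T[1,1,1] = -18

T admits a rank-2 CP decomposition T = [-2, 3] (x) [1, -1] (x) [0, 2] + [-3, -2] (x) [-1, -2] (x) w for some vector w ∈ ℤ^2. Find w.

w = [3, -3]

Subtract the known terms from T to get the rank-1 residual R = [-3, -2] (x) [-1, -2] (x) w, so R[i,j,k] = a[i]·b[j]·w[k]. Pick indices with nonzero a[0]·b[0] = (-3)·(-1) = 3. Only the fibre through (0,0,·) is needed: R[0,0,:] = T[0,0,:] − Σₗ aₗ[0]bₗ[0]cₗ = [9, -13] − (-2)·(1)·[0, 2] = [9, -9]. Then w[k] = R[0,0,k] / 3 for each k, giving w = [9, -9] / 3 = [3, -3].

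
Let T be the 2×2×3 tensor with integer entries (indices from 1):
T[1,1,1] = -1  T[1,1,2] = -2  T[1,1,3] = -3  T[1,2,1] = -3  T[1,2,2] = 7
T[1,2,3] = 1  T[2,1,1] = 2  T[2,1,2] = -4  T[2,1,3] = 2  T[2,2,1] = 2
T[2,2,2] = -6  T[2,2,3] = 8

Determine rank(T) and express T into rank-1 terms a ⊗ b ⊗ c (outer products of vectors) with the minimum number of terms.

rank(T) = 3

Lower bound: the mode-3 unfolding of T (rows indexed by k, columns by (i,j) = (1,1), (1,2), (2,1), (2,2)) is [[-1, -3, 2, 2], [-2, 7, -4, -6], [-3, 1, 2, 8]].
There the 3×3 minor on rows k ∈ {1, 2, 3}, columns (i,j) ∈ {(1,1), (1,2), (2,1)} is det [[-1, -3, 2], [-2, 7, -4], [-3, 1, 2]] = -28 ≠ 0, so this unfolding has rank ≥ 3; CP rank is at least every unfolding rank, so rank(T) ≥ 3. (This is only a lower bound: in general the CP rank may exceed every unfolding rank, so we still need to exhibit 3 rank-1 terms summing to T.)
Upper bound: T is a sum of 3 rank-1 terms, T = (1, -2) ⊗ (1, 2) ⊗ (-1, 2, -1) + (1, 0) ⊗ (2, -1) ⊗ (0, -2, -1) + (1, 2) ⊗ (0, 1) ⊗ (-1, 1, 2) (one valid choice — decompositions are not unique — normalised so each a, b is primitive with positive first nonzero entry; check it by expanding all entries), so rank(T) ≤ 3.
These bounds meet, so rank(T) = 3.
Check entry T[1,2,2] = 7: (1)·(2)·(2) + (1)·(-1)·(-2) + (1)·(1)·(1) = 7.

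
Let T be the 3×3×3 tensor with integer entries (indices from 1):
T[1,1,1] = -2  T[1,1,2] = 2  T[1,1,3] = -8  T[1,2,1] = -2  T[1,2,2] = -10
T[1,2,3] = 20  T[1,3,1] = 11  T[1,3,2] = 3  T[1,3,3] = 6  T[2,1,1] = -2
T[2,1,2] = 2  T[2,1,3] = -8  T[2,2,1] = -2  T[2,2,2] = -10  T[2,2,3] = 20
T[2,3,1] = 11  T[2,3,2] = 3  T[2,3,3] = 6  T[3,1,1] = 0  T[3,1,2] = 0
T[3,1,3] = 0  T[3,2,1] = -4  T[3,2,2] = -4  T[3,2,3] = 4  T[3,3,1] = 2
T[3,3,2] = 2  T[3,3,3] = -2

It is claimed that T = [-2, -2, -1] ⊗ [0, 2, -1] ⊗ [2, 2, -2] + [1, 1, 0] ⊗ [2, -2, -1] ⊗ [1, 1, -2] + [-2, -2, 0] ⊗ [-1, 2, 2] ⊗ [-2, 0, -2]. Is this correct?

Yes

Reconstruct entrywise from the claimed factors. For example, T[1,1,3] = -8 and Σₗ aₗ[1]bₗ[1]cₗ[3] = (-2)·(0)·(-2) + (1)·(2)·(-2) + (-2)·(-1)·(-2) = -8; checking all 27 entries, every one matches. The claim holds.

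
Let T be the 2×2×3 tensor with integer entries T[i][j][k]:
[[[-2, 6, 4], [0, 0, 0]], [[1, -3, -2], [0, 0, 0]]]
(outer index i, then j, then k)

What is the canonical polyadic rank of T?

Lower bound: T ≠ 0 (e.g. T[0,0,0] = -2), so rank(T) ≥ 1.
Upper bound: the mode-1 fibre T[:,0,0] = [-2, 1] gives a = (2, -1) (primitive direction); the mode-2 fibre T[0,:,0] = [-2, 0] gives b = (1, 0); then c[k] = T[0,0,k] / (a[0]·b[0]) = [-2, 6, 4] / 2 = (-1, 3, 2).
Expanding (2, -1) (x) (1, 0) (x) (-1, 3, 2) reproduces all 12 entries of T, so T = (2, -1) (x) (1, 0) (x) (-1, 3, 2) and rank(T) ≤ 1.
These bounds meet, so rank(T) = 1.

1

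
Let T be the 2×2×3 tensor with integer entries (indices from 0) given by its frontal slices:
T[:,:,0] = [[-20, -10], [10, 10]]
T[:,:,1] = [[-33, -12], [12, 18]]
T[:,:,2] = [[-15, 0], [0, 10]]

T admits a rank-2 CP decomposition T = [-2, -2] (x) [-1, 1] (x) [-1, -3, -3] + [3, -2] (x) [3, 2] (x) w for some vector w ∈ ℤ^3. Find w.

Subtract the known terms from T to get the rank-1 residual R = [3, -2] (x) [3, 2] (x) w, so R[i,j,k] = a[i]·b[j]·w[k]. Pick indices with nonzero a[0]·b[0] = (3)·(3) = 9. Only the fibre through (0,0,·) is needed: R[0,0,:] = T[0,0,:] − Σₗ aₗ[0]bₗ[0]cₗ = [-20, -33, -15] − (-2)·(-1)·[-1, -3, -3] = [-18, -27, -9]. Then w[k] = R[0,0,k] / 9 for each k, giving w = [-18, -27, -9] / 9 = [-2, -3, -1].

w = [-2, -3, -1]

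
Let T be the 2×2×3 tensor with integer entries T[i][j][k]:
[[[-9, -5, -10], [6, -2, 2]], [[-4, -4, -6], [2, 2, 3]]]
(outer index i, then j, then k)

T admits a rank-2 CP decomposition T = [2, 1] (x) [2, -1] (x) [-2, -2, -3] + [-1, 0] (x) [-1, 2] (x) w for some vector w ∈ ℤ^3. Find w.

w = [-1, 3, 2]

Subtract the known terms from T to get the rank-1 residual R = [-1, 0] (x) [-1, 2] (x) w, so R[i,j,k] = a[i]·b[j]·w[k]. Pick indices with nonzero a[0]·b[0] = (-1)·(-1) = 1. Only the fibre through (0,0,·) is needed: R[0,0,:] = T[0,0,:] − Σₗ aₗ[0]bₗ[0]cₗ = [-9, -5, -10] − (2)·(2)·[-2, -2, -3] = [-1, 3, 2]. Then w[k] = R[0,0,k] / 1 for each k, giving w = [-1, 3, 2] / 1 = [-1, 3, 2].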